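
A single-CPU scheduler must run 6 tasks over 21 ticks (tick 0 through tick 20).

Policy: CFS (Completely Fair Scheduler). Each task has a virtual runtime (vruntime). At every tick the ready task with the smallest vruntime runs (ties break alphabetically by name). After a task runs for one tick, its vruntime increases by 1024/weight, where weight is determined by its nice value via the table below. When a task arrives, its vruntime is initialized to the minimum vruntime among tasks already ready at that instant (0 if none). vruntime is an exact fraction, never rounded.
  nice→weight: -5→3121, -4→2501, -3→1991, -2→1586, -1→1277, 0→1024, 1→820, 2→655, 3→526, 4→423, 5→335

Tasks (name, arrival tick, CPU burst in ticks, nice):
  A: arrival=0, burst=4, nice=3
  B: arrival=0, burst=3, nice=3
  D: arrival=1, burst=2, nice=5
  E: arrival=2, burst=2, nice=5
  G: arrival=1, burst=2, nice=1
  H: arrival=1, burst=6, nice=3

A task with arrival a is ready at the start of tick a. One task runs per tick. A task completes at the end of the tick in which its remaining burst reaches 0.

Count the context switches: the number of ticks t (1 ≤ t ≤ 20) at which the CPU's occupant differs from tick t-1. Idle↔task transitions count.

context switches = 17

t=0: vr[A=0 B=0] → run A
t=1: vr[A=512/263 B=0 D=0 G=0 H=0] → run B
t=2: vr[A=512/263 B=512/263 D=0 E=0 G=0 H=0] → run D
t=3: vr[A=512/263 B=512/263 D=1024/335 E=0 G=0 H=0] → run E
t=4: vr[A=512/263 B=512/263 D=1024/335 E=1024/335 G=0 H=0] → run G
t=5: vr[A=512/263 B=512/263 D=1024/335 E=1024/335 G=256/205 H=0] → run H
t=6: vr[A=512/263 B=512/263 D=1024/335 E=1024/335 G=256/205 H=512/263] → run G
t=7: vr[A=512/263 B=512/263 D=1024/335 E=1024/335 H=512/263] → run A
t=8: vr[A=1024/263 B=512/263 D=1024/335 E=1024/335 H=512/263] → run B
t=9: vr[A=1024/263 B=1024/263 D=1024/335 E=1024/335 H=512/263] → run H
t=10: vr[A=1024/263 B=1024/263 D=1024/335 E=1024/335 H=1024/263] → run D
t=11: vr[A=1024/263 B=1024/263 E=1024/335 H=1024/263] → run E
t=12: vr[A=1024/263 B=1024/263 H=1024/263] → run A
t=13: vr[A=1536/263 B=1024/263 H=1024/263] → run B
t=14: vr[A=1536/263 H=1024/263] → run H
t=15: vr[A=1536/263 H=1536/263] → run A
t=16: vr[H=1536/263] → run H
t=17: vr[H=2048/263] → run H
t=18: vr[H=2560/263] → run H
t=19: (idle)
t=20: (idle)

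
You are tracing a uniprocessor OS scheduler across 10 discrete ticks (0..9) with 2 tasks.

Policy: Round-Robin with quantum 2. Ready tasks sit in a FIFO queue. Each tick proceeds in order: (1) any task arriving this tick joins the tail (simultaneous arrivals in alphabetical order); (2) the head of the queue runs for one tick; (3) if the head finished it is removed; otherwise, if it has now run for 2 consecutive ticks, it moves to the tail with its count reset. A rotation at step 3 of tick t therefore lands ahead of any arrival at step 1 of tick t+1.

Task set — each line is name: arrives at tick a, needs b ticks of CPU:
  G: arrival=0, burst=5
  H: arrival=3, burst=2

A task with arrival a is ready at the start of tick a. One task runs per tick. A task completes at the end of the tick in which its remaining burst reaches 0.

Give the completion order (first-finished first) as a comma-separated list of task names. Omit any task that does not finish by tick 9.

completion order = H, G

t=0: queue=[G] q_used=0 → run G
t=1: queue=[G] q_used=1 → run G
t=2: queue=[G] q_used=0 → run G
t=3: queue=[G,H] q_used=1 → run G
t=4: queue=[H,G] q_used=0 → run H
t=5: queue=[H,G] q_used=1 → run H
t=6: queue=[G] q_used=0 → run G
t=7: (idle)
t=8: (idle)
t=9: (idle)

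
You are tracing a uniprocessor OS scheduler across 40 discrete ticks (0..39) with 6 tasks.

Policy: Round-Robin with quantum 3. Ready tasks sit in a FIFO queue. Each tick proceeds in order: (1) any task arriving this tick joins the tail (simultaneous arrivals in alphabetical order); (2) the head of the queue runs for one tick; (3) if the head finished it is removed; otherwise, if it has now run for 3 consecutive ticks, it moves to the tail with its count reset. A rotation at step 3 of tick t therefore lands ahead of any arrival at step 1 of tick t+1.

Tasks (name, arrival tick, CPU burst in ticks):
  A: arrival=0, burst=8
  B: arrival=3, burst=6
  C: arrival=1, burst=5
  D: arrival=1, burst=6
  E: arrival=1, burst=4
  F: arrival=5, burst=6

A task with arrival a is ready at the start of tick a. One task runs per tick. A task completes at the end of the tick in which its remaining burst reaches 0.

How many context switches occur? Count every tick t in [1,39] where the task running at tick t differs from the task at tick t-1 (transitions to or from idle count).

t=0: queue=[A] q_used=0 → run A
t=1: queue=[A,C,D,E] q_used=1 → run A
t=2: queue=[A,C,D,E] q_used=2 → run A
t=3: queue=[C,D,E,A,B] q_used=0 → run C
t=4: queue=[C,D,E,A,B] q_used=1 → run C
t=5: queue=[C,D,E,A,B,F] q_used=2 → run C
t=6: queue=[D,E,A,B,F,C] q_used=0 → run D
t=7: queue=[D,E,A,B,F,C] q_used=1 → run D
t=8: queue=[D,E,A,B,F,C] q_used=2 → run D
t=9: queue=[E,A,B,F,C,D] q_used=0 → run E
t=10: queue=[E,A,B,F,C,D] q_used=1 → run E
t=11: queue=[E,A,B,F,C,D] q_used=2 → run E
t=12: queue=[A,B,F,C,D,E] q_used=0 → run A
t=13: queue=[A,B,F,C,D,E] q_used=1 → run A
t=14: queue=[A,B,F,C,D,E] q_used=2 → run A
t=15: queue=[B,F,C,D,E,A] q_used=0 → run B
t=16: queue=[B,F,C,D,E,A] q_used=1 → run B
t=17: queue=[B,F,C,D,E,A] q_used=2 → run B
t=18: queue=[F,C,D,E,A,B] q_used=0 → run F
t=19: queue=[F,C,D,E,A,B] q_used=1 → run F
t=20: queue=[F,C,D,E,A,B] q_used=2 → run F
t=21: queue=[C,D,E,A,B,F] q_used=0 → run C
t=22: queue=[C,D,E,A,B,F] q_used=1 → run C
t=23: queue=[D,E,A,B,F] q_used=0 → run D
t=24: queue=[D,E,A,B,F] q_used=1 → run D
t=25: queue=[D,E,A,B,F] q_used=2 → run D
t=26: queue=[E,A,B,F] q_used=0 → run E
t=27: queue=[A,B,F] q_used=0 → run A
t=28: queue=[A,B,F] q_used=1 → run A
t=29: queue=[B,F] q_used=0 → run B
t=30: queue=[B,F] q_used=1 → run B
t=31: queue=[B,F] q_used=2 → run B
t=32: queue=[F] q_used=0 → run F
t=33: queue=[F] q_used=1 → run F
t=34: queue=[F] q_used=2 → run F
t=35: (idle)
t=36: (idle)
t=37: (idle)
t=38: (idle)
t=39: (idle)

context switches = 13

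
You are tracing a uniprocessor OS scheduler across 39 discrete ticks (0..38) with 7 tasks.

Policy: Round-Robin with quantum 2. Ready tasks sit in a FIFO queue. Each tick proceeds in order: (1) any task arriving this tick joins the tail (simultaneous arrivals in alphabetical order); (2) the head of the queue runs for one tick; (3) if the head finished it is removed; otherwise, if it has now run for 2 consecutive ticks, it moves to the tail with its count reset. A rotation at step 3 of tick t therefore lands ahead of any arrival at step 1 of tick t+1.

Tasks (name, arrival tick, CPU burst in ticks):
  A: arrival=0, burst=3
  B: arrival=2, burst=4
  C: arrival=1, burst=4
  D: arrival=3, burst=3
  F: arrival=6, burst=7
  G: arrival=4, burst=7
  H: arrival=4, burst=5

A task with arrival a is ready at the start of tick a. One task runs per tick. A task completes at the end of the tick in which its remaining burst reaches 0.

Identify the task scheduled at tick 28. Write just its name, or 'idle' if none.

t=0: queue=[A] q_used=0 → run A
t=1: queue=[A,C] q_used=1 → run A
t=2: queue=[C,A,B] q_used=0 → run C
t=3: queue=[C,A,B,D] q_used=1 → run C
t=4: queue=[A,B,D,C,G,H] q_used=0 → run A
t=5: queue=[B,D,C,G,H] q_used=0 → run B
t=6: queue=[B,D,C,G,H,F] q_used=1 → run B
t=7: queue=[D,C,G,H,F,B] q_used=0 → run D
t=8: queue=[D,C,G,H,F,B] q_used=1 → run D
t=9: queue=[C,G,H,F,B,D] q_used=0 → run C
t=10: queue=[C,G,H,F,B,D] q_used=1 → run C
t=11: queue=[G,H,F,B,D] q_used=0 → run G
t=12: queue=[G,H,F,B,D] q_used=1 → run G
t=13: queue=[H,F,B,D,G] q_used=0 → run H
t=14: queue=[H,F,B,D,G] q_used=1 → run H
t=15: queue=[F,B,D,G,H] q_used=0 → run F
t=16: queue=[F,B,D,G,H] q_used=1 → run F
t=17: queue=[B,D,G,H,F] q_used=0 → run B
t=18: queue=[B,D,G,H,F] q_used=1 → run B
t=19: queue=[D,G,H,F] q_used=0 → run D
t=20: queue=[G,H,F] q_used=0 → run G
t=21: queue=[G,H,F] q_used=1 → run G
t=22: queue=[H,F,G] q_used=0 → run H
t=23: queue=[H,F,G] q_used=1 → run H
t=24: queue=[F,G,H] q_used=0 → run F
t=25: queue=[F,G,H] q_used=1 → run F
t=26: queue=[G,H,F] q_used=0 → run G
t=27: queue=[G,H,F] q_used=1 → run G
t=28: queue=[H,F,G] q_used=0 → run H
t=29: queue=[F,G] q_used=0 → run F
t=30: queue=[F,G] q_used=1 → run F
t=31: queue=[G,F] q_used=0 → run G
t=32: queue=[F] q_used=0 → run F
t=33: (idle)
t=34: (idle)
t=35: (idle)
t=36: (idle)
t=37: (idle)
t=38: (idle)

running at tick 28 = H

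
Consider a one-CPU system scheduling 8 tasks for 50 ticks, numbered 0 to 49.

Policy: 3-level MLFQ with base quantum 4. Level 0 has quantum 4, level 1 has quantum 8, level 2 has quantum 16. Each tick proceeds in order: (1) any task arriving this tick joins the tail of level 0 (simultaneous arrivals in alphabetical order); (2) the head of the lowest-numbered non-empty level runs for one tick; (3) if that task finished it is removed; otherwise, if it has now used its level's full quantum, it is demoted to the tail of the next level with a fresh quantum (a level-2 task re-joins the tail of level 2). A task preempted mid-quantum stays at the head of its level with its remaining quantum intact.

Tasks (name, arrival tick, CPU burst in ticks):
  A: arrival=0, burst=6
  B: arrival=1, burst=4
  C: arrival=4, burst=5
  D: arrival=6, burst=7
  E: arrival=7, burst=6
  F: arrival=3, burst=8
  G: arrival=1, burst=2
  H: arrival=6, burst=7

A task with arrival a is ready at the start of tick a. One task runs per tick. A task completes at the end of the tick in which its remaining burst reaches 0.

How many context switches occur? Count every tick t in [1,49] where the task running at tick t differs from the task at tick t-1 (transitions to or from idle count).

context switches = 14

t=0: L0/L1/L2 = A/-/- → run A
t=1: L0/L1/L2 = ABG/-/- → run A
t=2: L0/L1/L2 = ABG/-/- → run A
t=3: L0/L1/L2 = ABGF/-/- → run A
t=4: L0/L1/L2 = BGFC/A/- → run B
t=5: L0/L1/L2 = BGFC/A/- → run B
t=6: L0/L1/L2 = BGFCDH/A/- → run B
t=7: L0/L1/L2 = BGFCDHE/A/- → run B
t=8: L0/L1/L2 = GFCDHE/A/- → run G
t=9: L0/L1/L2 = GFCDHE/A/- → run G
t=10: L0/L1/L2 = FCDHE/A/- → run F
t=11: L0/L1/L2 = FCDHE/A/- → run F
t=12: L0/L1/L2 = FCDHE/A/- → run F
t=13: L0/L1/L2 = FCDHE/A/- → run F
t=14: L0/L1/L2 = CDHE/AF/- → run C
t=15: L0/L1/L2 = CDHE/AF/- → run C
t=16: L0/L1/L2 = CDHE/AF/- → run C
t=17: L0/L1/L2 = CDHE/AF/- → run C
t=18: L0/L1/L2 = DHE/AFC/- → run D
t=19: L0/L1/L2 = DHE/AFC/- → run D
t=20: L0/L1/L2 = DHE/AFC/- → run D
t=21: L0/L1/L2 = DHE/AFC/- → run D
t=22: L0/L1/L2 = HE/AFCD/- → run H
t=23: L0/L1/L2 = HE/AFCD/- → run H
t=24: L0/L1/L2 = HE/AFCD/- → run H
t=25: L0/L1/L2 = HE/AFCD/- → run H
t=26: L0/L1/L2 = E/AFCDH/- → run E
t=27: L0/L1/L2 = E/AFCDH/- → run E
t=28: L0/L1/L2 = E/AFCDH/- → run E
t=29: L0/L1/L2 = E/AFCDH/- → run E
t=30: L0/L1/L2 = -/AFCDHE/- → run A
t=31: L0/L1/L2 = -/AFCDHE/- → run A
t=32: L0/L1/L2 = -/FCDHE/- → run F
t=33: L0/L1/L2 = -/FCDHE/- → run F
t=34: L0/L1/L2 = -/FCDHE/- → run F
t=35: L0/L1/L2 = -/FCDHE/- → run F
t=36: L0/L1/L2 = -/CDHE/- → run C
t=37: L0/L1/L2 = -/DHE/- → run D
t=38: L0/L1/L2 = -/DHE/- → run D
t=39: L0/L1/L2 = -/DHE/- → run D
t=40: L0/L1/L2 = -/HE/- → run H
t=41: L0/L1/L2 = -/HE/- → run H
t=42: L0/L1/L2 = -/HE/- → run H
t=43: L0/L1/L2 = -/E/- → run E
t=44: L0/L1/L2 = -/E/- → run E
t=45: (idle)
t=46: (idle)
t=47: (idle)
t=48: (idle)
t=49: (idle)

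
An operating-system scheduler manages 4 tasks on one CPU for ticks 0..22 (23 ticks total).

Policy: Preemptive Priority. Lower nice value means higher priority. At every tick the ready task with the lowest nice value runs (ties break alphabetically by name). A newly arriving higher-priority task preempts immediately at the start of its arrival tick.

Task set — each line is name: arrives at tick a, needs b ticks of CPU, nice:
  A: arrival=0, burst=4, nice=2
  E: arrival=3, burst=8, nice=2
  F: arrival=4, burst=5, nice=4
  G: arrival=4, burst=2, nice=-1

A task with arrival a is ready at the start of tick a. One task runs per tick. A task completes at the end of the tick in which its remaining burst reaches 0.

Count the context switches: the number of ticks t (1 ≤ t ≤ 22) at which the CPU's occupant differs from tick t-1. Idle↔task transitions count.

t=0: ready={A} → run A
t=1: ready={A} → run A
t=2: ready={A} → run A
t=3: ready={A,E} → run A
t=4: ready={E,F,G} → run G
t=5: ready={E,F,G} → run G
t=6: ready={E,F} → run E
t=7: ready={E,F} → run E
t=8: ready={E,F} → run E
t=9: ready={E,F} → run E
t=10: ready={E,F} → run E
t=11: ready={E,F} → run E
t=12: ready={E,F} → run E
t=13: ready={E,F} → run E
t=14: ready={F} → run F
t=15: ready={F} → run F
t=16: ready={F} → run F
t=17: ready={F} → run F
t=18: ready={F} → run F
t=19: (idle)
t=20: (idle)
t=21: (idle)
t=22: (idle)

context switches = 4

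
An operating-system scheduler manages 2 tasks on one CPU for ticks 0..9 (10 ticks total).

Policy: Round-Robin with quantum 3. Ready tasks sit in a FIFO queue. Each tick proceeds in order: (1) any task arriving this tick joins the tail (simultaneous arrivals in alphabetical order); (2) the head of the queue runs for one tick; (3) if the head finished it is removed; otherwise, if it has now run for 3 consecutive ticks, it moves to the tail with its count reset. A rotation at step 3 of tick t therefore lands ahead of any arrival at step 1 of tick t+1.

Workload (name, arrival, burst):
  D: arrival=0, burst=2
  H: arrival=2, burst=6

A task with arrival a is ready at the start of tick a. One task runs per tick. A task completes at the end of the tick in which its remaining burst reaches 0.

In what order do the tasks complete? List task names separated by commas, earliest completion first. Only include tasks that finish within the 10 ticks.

completion order = D, H

t=0: queue=[D] q_used=0 → run D
t=1: queue=[D] q_used=1 → run D
t=2: queue=[H] q_used=0 → run H
t=3: queue=[H] q_used=1 → run H
t=4: queue=[H] q_used=2 → run H
t=5: queue=[H] q_used=0 → run H
t=6: queue=[H] q_used=1 → run H
t=7: queue=[H] q_used=2 → run H
t=8: (idle)
t=9: (idle)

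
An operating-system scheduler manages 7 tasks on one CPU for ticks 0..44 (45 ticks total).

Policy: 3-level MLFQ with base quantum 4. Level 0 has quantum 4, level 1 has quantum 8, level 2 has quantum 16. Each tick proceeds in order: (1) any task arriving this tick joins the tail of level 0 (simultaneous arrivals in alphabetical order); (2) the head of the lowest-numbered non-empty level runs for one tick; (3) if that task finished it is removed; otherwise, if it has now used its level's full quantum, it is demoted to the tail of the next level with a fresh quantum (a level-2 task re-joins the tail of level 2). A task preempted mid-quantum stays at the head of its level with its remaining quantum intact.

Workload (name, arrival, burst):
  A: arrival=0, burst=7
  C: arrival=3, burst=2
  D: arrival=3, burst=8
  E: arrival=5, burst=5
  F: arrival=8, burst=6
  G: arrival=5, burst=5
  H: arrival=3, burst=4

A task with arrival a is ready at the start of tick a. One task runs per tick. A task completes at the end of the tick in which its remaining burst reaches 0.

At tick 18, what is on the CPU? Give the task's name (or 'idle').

running at tick 18 = G

t=0: L0/L1/L2 = A/-/- → run A
t=1: L0/L1/L2 = A/-/- → run A
t=2: L0/L1/L2 = A/-/- → run A
t=3: L0/L1/L2 = ACDH/-/- → run A
t=4: L0/L1/L2 = CDH/A/- → run C
t=5: L0/L1/L2 = CDHEG/A/- → run C
t=6: L0/L1/L2 = DHEG/A/- → run D
t=7: L0/L1/L2 = DHEG/A/- → run D
t=8: L0/L1/L2 = DHEGF/A/- → run D
t=9: L0/L1/L2 = DHEGF/A/- → run D
t=10: L0/L1/L2 = HEGF/AD/- → run H
t=11: L0/L1/L2 = HEGF/AD/- → run H
t=12: L0/L1/L2 = HEGF/AD/- → run H
t=13: L0/L1/L2 = HEGF/AD/- → run H
t=14: L0/L1/L2 = EGF/AD/- → run E
t=15: L0/L1/L2 = EGF/AD/- → run E
t=16: L0/L1/L2 = EGF/AD/- → run E
t=17: L0/L1/L2 = EGF/AD/- → run E
t=18: L0/L1/L2 = GF/ADE/- → run G
t=19: L0/L1/L2 = GF/ADE/- → run G
t=20: L0/L1/L2 = GF/ADE/- → run G
t=21: L0/L1/L2 = GF/ADE/- → run G
t=22: L0/L1/L2 = F/ADEG/- → run F
t=23: L0/L1/L2 = F/ADEG/- → run F
t=24: L0/L1/L2 = F/ADEG/- → run F
t=25: L0/L1/L2 = F/ADEG/- → run F
t=26: L0/L1/L2 = -/ADEGF/- → run A
t=27: L0/L1/L2 = -/ADEGF/- → run A
t=28: L0/L1/L2 = -/ADEGF/- → run A
t=29: L0/L1/L2 = -/DEGF/- → run D
t=30: L0/L1/L2 = -/DEGF/- → run D
t=31: L0/L1/L2 = -/DEGF/- → run D
t=32: L0/L1/L2 = -/DEGF/- → run D
t=33: L0/L1/L2 = -/EGF/- → run E
t=34: L0/L1/L2 = -/GF/- → run G
t=35: L0/L1/L2 = -/F/- → run F
t=36: L0/L1/L2 = -/F/- → run F
t=37: (idle)
t=38: (idle)
t=39: (idle)
t=40: (idle)
t=41: (idle)
t=42: (idle)
t=43: (idle)
t=44: (idle)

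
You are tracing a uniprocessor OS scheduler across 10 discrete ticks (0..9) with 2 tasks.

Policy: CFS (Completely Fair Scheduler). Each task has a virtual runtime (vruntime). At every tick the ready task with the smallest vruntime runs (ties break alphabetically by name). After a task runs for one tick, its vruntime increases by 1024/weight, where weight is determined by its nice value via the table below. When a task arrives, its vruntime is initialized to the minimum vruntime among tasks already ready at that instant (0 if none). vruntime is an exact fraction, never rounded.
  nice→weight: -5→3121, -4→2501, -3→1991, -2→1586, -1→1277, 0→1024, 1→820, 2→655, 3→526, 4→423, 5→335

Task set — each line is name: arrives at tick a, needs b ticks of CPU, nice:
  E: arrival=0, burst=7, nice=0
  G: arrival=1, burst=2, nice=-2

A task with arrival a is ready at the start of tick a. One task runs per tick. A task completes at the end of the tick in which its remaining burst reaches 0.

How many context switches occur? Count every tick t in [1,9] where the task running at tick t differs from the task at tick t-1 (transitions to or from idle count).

context switches = 3

t=0: vr[E=0] → run E
t=1: vr[E=1 G=1] → run E
t=2: vr[E=2 G=1] → run G
t=3: vr[E=2 G=1305/793] → run G
t=4: vr[E=2] → run E
t=5: vr[E=3] → run E
t=6: vr[E=4] → run E
t=7: vr[E=5] → run E
t=8: vr[E=6] → run E
t=9: (idle)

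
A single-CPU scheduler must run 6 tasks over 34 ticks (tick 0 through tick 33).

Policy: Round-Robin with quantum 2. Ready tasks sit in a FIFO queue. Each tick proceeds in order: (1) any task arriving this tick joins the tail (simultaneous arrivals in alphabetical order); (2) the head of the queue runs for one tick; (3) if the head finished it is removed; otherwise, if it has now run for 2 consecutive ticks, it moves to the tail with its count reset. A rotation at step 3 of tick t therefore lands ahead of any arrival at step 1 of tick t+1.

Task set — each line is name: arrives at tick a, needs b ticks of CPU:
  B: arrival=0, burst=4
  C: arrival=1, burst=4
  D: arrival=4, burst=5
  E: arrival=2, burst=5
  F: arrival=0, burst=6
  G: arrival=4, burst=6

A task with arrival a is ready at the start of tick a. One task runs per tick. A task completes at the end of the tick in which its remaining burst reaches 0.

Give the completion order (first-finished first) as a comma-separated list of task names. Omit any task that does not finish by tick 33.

completion order = B, C, F, E, D, G

t=0: queue=[B,F] q_used=0 → run B
t=1: queue=[B,F,C] q_used=1 → run B
t=2: queue=[F,C,B,E] q_used=0 → run F
t=3: queue=[F,C,B,E] q_used=1 → run F
t=4: queue=[C,B,E,F,D,G] q_used=0 → run C
t=5: queue=[C,B,E,F,D,G] q_used=1 → run C
t=6: queue=[B,E,F,D,G,C] q_used=0 → run B
t=7: queue=[B,E,F,D,G,C] q_used=1 → run B
t=8: queue=[E,F,D,G,C] q_used=0 → run E
t=9: queue=[E,F,D,G,C] q_used=1 → run E
t=10: queue=[F,D,G,C,E] q_used=0 → run F
t=11: queue=[F,D,G,C,E] q_used=1 → run F
t=12: queue=[D,G,C,E,F] q_used=0 → run D
t=13: queue=[D,G,C,E,F] q_used=1 → run D
t=14: queue=[G,C,E,F,D] q_used=0 → run G
t=15: queue=[G,C,E,F,D] q_used=1 → run G
t=16: queue=[C,E,F,D,G] q_used=0 → run C
t=17: queue=[C,E,F,D,G] q_used=1 → run C
t=18: queue=[E,F,D,G] q_used=0 → run E
t=19: queue=[E,F,D,G] q_used=1 → run E
t=20: queue=[F,D,G,E] q_used=0 → run F
t=21: queue=[F,D,G,E] q_used=1 → run F
t=22: queue=[D,G,E] q_used=0 → run D
t=23: queue=[D,G,E] q_used=1 → run D
t=24: queue=[G,E,D] q_used=0 → run G
t=25: queue=[G,E,D] q_used=1 → run G
t=26: queue=[E,D,G] q_used=0 → run E
t=27: queue=[D,G] q_used=0 → run D
t=28: queue=[G] q_used=0 → run G
t=29: queue=[G] q_used=1 → run G
t=30: (idle)
t=31: (idle)
t=32: (idle)
t=33: (idle)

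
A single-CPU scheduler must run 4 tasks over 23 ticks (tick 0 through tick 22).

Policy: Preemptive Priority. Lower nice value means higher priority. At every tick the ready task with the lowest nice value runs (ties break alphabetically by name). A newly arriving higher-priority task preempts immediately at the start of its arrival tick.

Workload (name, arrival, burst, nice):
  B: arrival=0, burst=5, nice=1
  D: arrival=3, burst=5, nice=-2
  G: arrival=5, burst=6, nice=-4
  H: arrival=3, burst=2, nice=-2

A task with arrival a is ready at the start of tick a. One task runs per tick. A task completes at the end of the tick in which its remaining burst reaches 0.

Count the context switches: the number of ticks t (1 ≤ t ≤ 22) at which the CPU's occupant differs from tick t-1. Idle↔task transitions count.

context switches = 6

t=0: ready={B} → run B
t=1: ready={B} → run B
t=2: ready={B} → run B
t=3: ready={B,D,H} → run D
t=4: ready={B,D,H} → run D
t=5: ready={B,D,G,H} → run G
t=6: ready={B,D,G,H} → run G
t=7: ready={B,D,G,H} → run G
t=8: ready={B,D,G,H} → run G
t=9: ready={B,D,G,H} → run G
t=10: ready={B,D,G,H} → run G
t=11: ready={B,D,H} → run D
t=12: ready={B,D,H} → run D
t=13: ready={B,D,H} → run D
t=14: ready={B,H} → run H
t=15: ready={B,H} → run H
t=16: ready={B} → run B
t=17: ready={B} → run B
t=18: (idle)
t=19: (idle)
t=20: (idle)
t=21: (idle)
t=22: (idle)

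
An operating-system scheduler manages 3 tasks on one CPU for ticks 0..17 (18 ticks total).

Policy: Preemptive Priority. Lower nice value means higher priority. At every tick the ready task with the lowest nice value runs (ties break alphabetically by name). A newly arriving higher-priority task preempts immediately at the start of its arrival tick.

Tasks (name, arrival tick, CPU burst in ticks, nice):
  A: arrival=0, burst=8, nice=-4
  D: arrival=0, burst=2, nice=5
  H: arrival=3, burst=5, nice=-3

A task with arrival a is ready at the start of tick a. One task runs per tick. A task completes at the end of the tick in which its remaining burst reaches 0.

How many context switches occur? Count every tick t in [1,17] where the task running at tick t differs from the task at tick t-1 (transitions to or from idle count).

context switches = 3

t=0: ready={A,D} → run A
t=1: ready={A,D} → run A
t=2: ready={A,D} → run A
t=3: ready={A,D,H} → run A
t=4: ready={A,D,H} → run A
t=5: ready={A,D,H} → run A
t=6: ready={A,D,H} → run A
t=7: ready={A,D,H} → run A
t=8: ready={D,H} → run H
t=9: ready={D,H} → run H
t=10: ready={D,H} → run H
t=11: ready={D,H} → run H
t=12: ready={D,H} → run H
t=13: ready={D} → run D
t=14: ready={D} → run D
t=15: (idle)
t=16: (idle)
t=17: (idle)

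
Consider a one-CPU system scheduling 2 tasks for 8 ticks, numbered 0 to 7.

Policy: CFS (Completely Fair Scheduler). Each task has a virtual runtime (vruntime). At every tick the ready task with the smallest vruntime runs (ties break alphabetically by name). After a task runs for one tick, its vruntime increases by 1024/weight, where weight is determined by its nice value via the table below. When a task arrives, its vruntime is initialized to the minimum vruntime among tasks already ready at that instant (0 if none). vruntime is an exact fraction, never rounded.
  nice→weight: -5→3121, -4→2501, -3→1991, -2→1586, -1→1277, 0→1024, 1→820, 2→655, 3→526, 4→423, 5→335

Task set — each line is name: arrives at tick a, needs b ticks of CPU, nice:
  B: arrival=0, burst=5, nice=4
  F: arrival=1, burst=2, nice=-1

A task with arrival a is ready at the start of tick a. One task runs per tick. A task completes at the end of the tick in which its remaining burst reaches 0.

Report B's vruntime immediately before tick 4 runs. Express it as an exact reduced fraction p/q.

t=0: vr[B=0] → run B
t=1: vr[B=1024/423 F=1024/423] → run B
t=2: vr[B=2048/423 F=1024/423] → run F
t=3: vr[B=2048/423 F=1740800/540171] → run F
t=4: vr[B=2048/423] → run B
t=5: vr[B=1024/141] → run B
t=6: vr[B=4096/423] → run B
t=7: (idle)

vruntime(B, start of tick 4) = 2048/423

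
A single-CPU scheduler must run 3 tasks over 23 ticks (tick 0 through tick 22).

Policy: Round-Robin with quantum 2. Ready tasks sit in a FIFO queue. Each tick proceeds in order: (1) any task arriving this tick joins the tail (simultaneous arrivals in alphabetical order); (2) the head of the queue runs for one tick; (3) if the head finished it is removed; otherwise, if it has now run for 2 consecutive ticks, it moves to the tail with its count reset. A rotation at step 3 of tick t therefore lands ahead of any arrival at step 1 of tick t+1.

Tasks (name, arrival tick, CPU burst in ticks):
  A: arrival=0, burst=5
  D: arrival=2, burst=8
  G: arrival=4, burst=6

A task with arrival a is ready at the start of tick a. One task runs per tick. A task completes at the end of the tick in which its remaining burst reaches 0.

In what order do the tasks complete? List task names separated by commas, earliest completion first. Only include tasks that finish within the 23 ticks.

t=0: queue=[A] q_used=0 → run A
t=1: queue=[A] q_used=1 → run A
t=2: queue=[A,D] q_used=0 → run A
t=3: queue=[A,D] q_used=1 → run A
t=4: queue=[D,A,G] q_used=0 → run D
t=5: queue=[D,A,G] q_used=1 → run D
t=6: queue=[A,G,D] q_used=0 → run A
t=7: queue=[G,D] q_used=0 → run G
t=8: queue=[G,D] q_used=1 → run G
t=9: queue=[D,G] q_used=0 → run D
t=10: queue=[D,G] q_used=1 → run D
t=11: queue=[G,D] q_used=0 → run G
t=12: queue=[G,D] q_used=1 → run G
t=13: queue=[D,G] q_used=0 → run D
t=14: queue=[D,G] q_used=1 → run D
t=15: queue=[G,D] q_used=0 → run G
t=16: queue=[G,D] q_used=1 → run G
t=17: queue=[D] q_used=0 → run D
t=18: queue=[D] q_used=1 → run D
t=19: (idle)
t=20: (idle)
t=21: (idle)
t=22: (idle)

completion order = A, G, D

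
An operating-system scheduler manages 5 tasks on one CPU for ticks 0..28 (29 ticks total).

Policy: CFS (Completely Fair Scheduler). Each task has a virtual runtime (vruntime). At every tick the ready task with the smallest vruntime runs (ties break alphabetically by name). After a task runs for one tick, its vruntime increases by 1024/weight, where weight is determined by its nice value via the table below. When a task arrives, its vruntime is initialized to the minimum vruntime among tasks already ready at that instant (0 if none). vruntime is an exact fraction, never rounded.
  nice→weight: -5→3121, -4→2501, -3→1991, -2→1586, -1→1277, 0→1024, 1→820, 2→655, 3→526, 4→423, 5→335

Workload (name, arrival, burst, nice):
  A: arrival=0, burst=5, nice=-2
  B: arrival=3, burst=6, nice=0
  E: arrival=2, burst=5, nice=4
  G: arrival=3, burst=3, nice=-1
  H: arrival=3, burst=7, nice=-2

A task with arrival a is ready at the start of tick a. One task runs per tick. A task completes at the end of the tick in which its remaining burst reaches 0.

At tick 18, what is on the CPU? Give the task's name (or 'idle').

running at tick 18 = B

t=0: vr[A=0] → run A
t=1: vr[A=512/793] → run A
t=2: vr[A=1024/793 E=1024/793] → run A
t=3: vr[A=1536/793 B=1024/793 E=1024/793 G=1024/793 H=1024/793] → run B
t=4: vr[A=1536/793 B=1817/793 E=1024/793 G=1024/793 H=1024/793] → run E
t=5: vr[A=1536/793 B=1817/793 E=1245184/335439 G=1024/793 H=1024/793] → run G
t=6: vr[A=1536/793 B=1817/793 E=1245184/335439 G=2119680/1012661 H=1024/793] → run H
t=7: vr[A=1536/793 B=1817/793 E=1245184/335439 G=2119680/1012661 H=1536/793] → run A
t=8: vr[A=2048/793 B=1817/793 E=1245184/335439 G=2119680/1012661 H=1536/793] → run H
t=9: vr[A=2048/793 B=1817/793 E=1245184/335439 G=2119680/1012661 H=2048/793] → run G
t=10: vr[A=2048/793 B=1817/793 E=1245184/335439 G=2931712/1012661 H=2048/793] → run B
t=11: vr[A=2048/793 B=2610/793 E=1245184/335439 G=2931712/1012661 H=2048/793] → run A
t=12: vr[B=2610/793 E=1245184/335439 G=2931712/1012661 H=2048/793] → run H
t=13: vr[B=2610/793 E=1245184/335439 G=2931712/1012661 H=2560/793] → run G
t=14: vr[B=2610/793 E=1245184/335439 H=2560/793] → run H
t=15: vr[B=2610/793 E=1245184/335439 H=3072/793] → run B
t=16: vr[B=3403/793 E=1245184/335439 H=3072/793] → run E
t=17: vr[B=3403/793 E=2057216/335439 H=3072/793] → run H
t=18: vr[B=3403/793 E=2057216/335439 H=3584/793] → run B
t=19: vr[B=4196/793 E=2057216/335439 H=3584/793] → run H
t=20: vr[B=4196/793 E=2057216/335439 H=4096/793] → run H
t=21: vr[B=4196/793 E=2057216/335439] → run B
t=22: vr[B=4989/793 E=2057216/335439] → run E
t=23: vr[B=4989/793 E=956416/111813] → run B
t=24: vr[E=956416/111813] → run E
t=25: vr[E=3681280/335439] → run E
t=26: (idle)
t=27: (idle)
t=28: (idle)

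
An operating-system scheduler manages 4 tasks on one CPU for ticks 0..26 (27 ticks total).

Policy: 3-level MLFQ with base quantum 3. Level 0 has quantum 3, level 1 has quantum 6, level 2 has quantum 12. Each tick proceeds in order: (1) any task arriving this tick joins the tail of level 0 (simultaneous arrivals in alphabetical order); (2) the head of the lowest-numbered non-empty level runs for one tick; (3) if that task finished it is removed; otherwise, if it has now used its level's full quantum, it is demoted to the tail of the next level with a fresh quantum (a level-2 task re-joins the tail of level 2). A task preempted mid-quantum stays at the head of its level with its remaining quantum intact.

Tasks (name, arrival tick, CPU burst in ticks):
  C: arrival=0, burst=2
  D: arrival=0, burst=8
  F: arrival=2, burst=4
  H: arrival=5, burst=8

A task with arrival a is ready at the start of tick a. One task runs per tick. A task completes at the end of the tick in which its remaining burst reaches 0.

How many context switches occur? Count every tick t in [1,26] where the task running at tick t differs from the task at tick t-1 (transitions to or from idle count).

context switches = 7

t=0: L0/L1/L2 = CD/-/- → run C
t=1: L0/L1/L2 = CD/-/- → run C
t=2: L0/L1/L2 = DF/-/- → run D
t=3: L0/L1/L2 = DF/-/- → run D
t=4: L0/L1/L2 = DF/-/- → run D
t=5: L0/L1/L2 = FH/D/- → run F
t=6: L0/L1/L2 = FH/D/- → run F
t=7: L0/L1/L2 = FH/D/- → run F
t=8: L0/L1/L2 = H/DF/- → run H
t=9: L0/L1/L2 = H/DF/- → run H
t=10: L0/L1/L2 = H/DF/- → run H
t=11: L0/L1/L2 = -/DFH/- → run D
t=12: L0/L1/L2 = -/DFH/- → run D
t=13: L0/L1/L2 = -/DFH/- → run D
t=14: L0/L1/L2 = -/DFH/- → run D
t=15: L0/L1/L2 = -/DFH/- → run D
t=16: L0/L1/L2 = -/FH/- → run F
t=17: L0/L1/L2 = -/H/- → run H
t=18: L0/L1/L2 = -/H/- → run H
t=19: L0/L1/L2 = -/H/- → run H
t=20: L0/L1/L2 = -/H/- → run H
t=21: L0/L1/L2 = -/H/- → run H
t=22: (idle)
t=23: (idle)
t=24: (idle)
t=25: (idle)
t=26: (idle)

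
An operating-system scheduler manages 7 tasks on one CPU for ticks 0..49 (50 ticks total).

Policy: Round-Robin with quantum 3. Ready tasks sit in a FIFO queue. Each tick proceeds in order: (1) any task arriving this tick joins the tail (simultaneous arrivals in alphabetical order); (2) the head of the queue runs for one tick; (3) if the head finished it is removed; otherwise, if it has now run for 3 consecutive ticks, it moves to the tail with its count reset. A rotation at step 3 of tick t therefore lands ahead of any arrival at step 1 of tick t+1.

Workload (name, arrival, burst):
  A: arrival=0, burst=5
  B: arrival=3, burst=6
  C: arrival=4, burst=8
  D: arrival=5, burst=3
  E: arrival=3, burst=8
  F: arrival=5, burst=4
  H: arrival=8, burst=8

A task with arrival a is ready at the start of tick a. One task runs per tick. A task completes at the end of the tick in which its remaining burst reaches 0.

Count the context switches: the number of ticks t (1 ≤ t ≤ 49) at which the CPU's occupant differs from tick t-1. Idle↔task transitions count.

context switches = 15

t=0: queue=[A] q_used=0 → run A
t=1: queue=[A] q_used=1 → run A
t=2: queue=[A] q_used=2 → run A
t=3: queue=[A,B,E] q_used=0 → run A
t=4: queue=[A,B,E,C] q_used=1 → run A
t=5: queue=[B,E,C,D,F] q_used=0 → run B
t=6: queue=[B,E,C,D,F] q_used=1 → run B
t=7: queue=[B,E,C,D,F] q_used=2 → run B
t=8: queue=[E,C,D,F,B,H] q_used=0 → run E
t=9: queue=[E,C,D,F,B,H] q_used=1 → run E
t=10: queue=[E,C,D,F,B,H] q_used=2 → run E
t=11: queue=[C,D,F,B,H,E] q_used=0 → run C
t=12: queue=[C,D,F,B,H,E] q_used=1 → run C
t=13: queue=[C,D,F,B,H,E] q_used=2 → run C
t=14: queue=[D,F,B,H,E,C] q_used=0 → run D
t=15: queue=[D,F,B,H,E,C] q_used=1 → run D
t=16: queue=[D,F,B,H,E,C] q_used=2 → run D
t=17: queue=[F,B,H,E,C] q_used=0 → run F
t=18: queue=[F,B,H,E,C] q_used=1 → run F
t=19: queue=[F,B,H,E,C] q_used=2 → run F
t=20: queue=[B,H,E,C,F] q_used=0 → run B
t=21: queue=[B,H,E,C,F] q_used=1 → run B
t=22: queue=[B,H,E,C,F] q_used=2 → run B
t=23: queue=[H,E,C,F] q_used=0 → run H
t=24: queue=[H,E,C,F] q_used=1 → run H
t=25: queue=[H,E,C,F] q_used=2 → run H
t=26: queue=[E,C,F,H] q_used=0 → run E
t=27: queue=[E,C,F,H] q_used=1 → run E
t=28: queue=[E,C,F,H] q_used=2 → run E
t=29: queue=[C,F,H,E] q_used=0 → run C
t=30: queue=[C,F,H,E] q_used=1 → run C
t=31: queue=[C,F,H,E] q_used=2 → run C
t=32: queue=[F,H,E,C] q_used=0 → run F
t=33: queue=[H,E,C] q_used=0 → run H
t=34: queue=[H,E,C] q_used=1 → run H
t=35: queue=[H,E,C] q_used=2 → run H
t=36: queue=[E,C,H] q_used=0 → run E
t=37: queue=[E,C,H] q_used=1 → run E
t=38: queue=[C,H] q_used=0 → run C
t=39: queue=[C,H] q_used=1 → run C
t=40: queue=[H] q_used=0 → run H
t=41: queue=[H] q_used=1 → run H
t=42: (idle)
t=43: (idle)
t=44: (idle)
t=45: (idle)
t=46: (idle)
t=47: (idle)
t=48: (idle)
t=49: (idle)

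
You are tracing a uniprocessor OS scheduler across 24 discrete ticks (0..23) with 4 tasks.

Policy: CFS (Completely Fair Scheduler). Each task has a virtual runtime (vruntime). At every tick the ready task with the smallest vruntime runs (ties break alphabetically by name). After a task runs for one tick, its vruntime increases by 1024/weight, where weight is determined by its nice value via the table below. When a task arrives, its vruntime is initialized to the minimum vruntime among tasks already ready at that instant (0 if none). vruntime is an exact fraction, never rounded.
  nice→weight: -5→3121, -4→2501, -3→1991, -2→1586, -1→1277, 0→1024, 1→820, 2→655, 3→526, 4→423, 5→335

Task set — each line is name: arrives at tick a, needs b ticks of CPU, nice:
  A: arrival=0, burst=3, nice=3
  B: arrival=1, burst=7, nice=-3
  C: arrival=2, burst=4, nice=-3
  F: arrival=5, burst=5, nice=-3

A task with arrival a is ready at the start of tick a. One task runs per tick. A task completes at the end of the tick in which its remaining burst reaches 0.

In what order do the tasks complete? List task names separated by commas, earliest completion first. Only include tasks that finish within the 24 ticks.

completion order = C, A, F, B

t=0: vr[A=0] → run A
t=1: vr[A=512/263 B=512/263] → run A
t=2: vr[A=1024/263 B=512/263 C=512/263] → run B
t=3: vr[A=1024/263 B=1288704/523633 C=512/263] → run C
t=4: vr[A=1024/263 B=1288704/523633 C=1288704/523633] → run B
t=5: vr[A=1024/263 B=1558016/523633 C=1288704/523633 F=1288704/523633] → run C
t=6: vr[A=1024/263 B=1558016/523633 C=1558016/523633 F=1288704/523633] → run F
t=7: vr[A=1024/263 B=1558016/523633 C=1558016/523633 F=1558016/523633] → run B
t=8: vr[A=1024/263 B=1827328/523633 C=1558016/523633 F=1558016/523633] → run C
t=9: vr[A=1024/263 B=1827328/523633 C=1827328/523633 F=1558016/523633] → run F
t=10: vr[A=1024/263 B=1827328/523633 C=1827328/523633 F=1827328/523633] → run B
t=11: vr[A=1024/263 B=2096640/523633 C=1827328/523633 F=1827328/523633] → run C
t=12: vr[A=1024/263 B=2096640/523633 F=1827328/523633] → run F
t=13: vr[A=1024/263 B=2096640/523633 F=2096640/523633] → run A
t=14: vr[B=2096640/523633 F=2096640/523633] → run B
t=15: vr[B=2365952/523633 F=2096640/523633] → run F
t=16: vr[B=2365952/523633 F=2365952/523633] → run B
t=17: vr[B=2635264/523633 F=2365952/523633] → run F
t=18: vr[B=2635264/523633] → run B
t=19: (idle)
t=20: (idle)
t=21: (idle)
t=22: (idle)
t=23: (idle)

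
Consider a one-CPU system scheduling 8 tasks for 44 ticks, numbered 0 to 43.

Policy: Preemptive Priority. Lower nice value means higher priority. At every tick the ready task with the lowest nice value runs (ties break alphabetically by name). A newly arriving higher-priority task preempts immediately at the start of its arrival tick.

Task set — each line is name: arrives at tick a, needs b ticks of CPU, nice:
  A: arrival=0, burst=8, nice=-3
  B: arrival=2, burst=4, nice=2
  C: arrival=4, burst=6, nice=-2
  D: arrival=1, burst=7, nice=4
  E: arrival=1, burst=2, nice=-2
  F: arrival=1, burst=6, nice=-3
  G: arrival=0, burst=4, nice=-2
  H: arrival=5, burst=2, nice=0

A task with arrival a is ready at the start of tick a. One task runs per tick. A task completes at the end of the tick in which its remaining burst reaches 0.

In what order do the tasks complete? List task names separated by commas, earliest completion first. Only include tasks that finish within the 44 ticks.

t=0: ready={A,G} → run A
t=1: ready={A,D,E,F,G} → run A
t=2: ready={A,B,D,E,F,G} → run A
t=3: ready={A,B,D,E,F,G} → run A
t=4: ready={A,B,C,D,E,F,G} → run A
t=5: ready={A,B,C,D,E,F,G,H} → run A
t=6: ready={A,B,C,D,E,F,G,H} → run A
t=7: ready={A,B,C,D,E,F,G,H} → run A
t=8: ready={B,C,D,E,F,G,H} → run F
t=9: ready={B,C,D,E,F,G,H} → run F
t=10: ready={B,C,D,E,F,G,H} → run F
t=11: ready={B,C,D,E,F,G,H} → run F
t=12: ready={B,C,D,E,F,G,H} → run F
t=13: ready={B,C,D,E,F,G,H} → run F
t=14: ready={B,C,D,E,G,H} → run C
t=15: ready={B,C,D,E,G,H} → run C
t=16: ready={B,C,D,E,G,H} → run C
t=17: ready={B,C,D,E,G,H} → run C
t=18: ready={B,C,D,E,G,H} → run C
t=19: ready={B,C,D,E,G,H} → run C
t=20: ready={B,D,E,G,H} → run E
t=21: ready={B,D,E,G,H} → run E
t=22: ready={B,D,G,H} → run G
t=23: ready={B,D,G,H} → run G
t=24: ready={B,D,G,H} → run G
t=25: ready={B,D,G,H} → run G
t=26: ready={B,D,H} → run H
t=27: ready={B,D,H} → run H
t=28: ready={B,D} → run B
t=29: ready={B,D} → run B
t=30: ready={B,D} → run B
t=31: ready={B,D} → run B
t=32: ready={D} → run D
t=33: ready={D} → run D
t=34: ready={D} → run D
t=35: ready={D} → run D
t=36: ready={D} → run D
t=37: ready={D} → run D
t=38: ready={D} → run D
t=39: (idle)
t=40: (idle)
t=41: (idle)
t=42: (idle)
t=43: (idle)

completion order = A, F, C, E, G, H, B, D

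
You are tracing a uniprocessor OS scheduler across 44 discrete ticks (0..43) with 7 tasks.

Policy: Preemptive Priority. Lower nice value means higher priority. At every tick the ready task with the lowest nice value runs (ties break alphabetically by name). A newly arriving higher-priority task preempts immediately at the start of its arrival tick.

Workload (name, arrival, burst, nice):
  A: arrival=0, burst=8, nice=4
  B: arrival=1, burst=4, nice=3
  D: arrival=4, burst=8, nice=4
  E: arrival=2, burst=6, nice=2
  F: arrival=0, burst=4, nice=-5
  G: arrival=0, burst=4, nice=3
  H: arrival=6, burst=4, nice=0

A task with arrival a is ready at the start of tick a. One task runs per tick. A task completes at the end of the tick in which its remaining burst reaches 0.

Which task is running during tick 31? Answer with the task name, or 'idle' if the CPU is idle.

t=0: ready={A,F,G} → run F
t=1: ready={A,B,F,G} → run F
t=2: ready={A,B,E,F,G} → run F
t=3: ready={A,B,E,F,G} → run F
t=4: ready={A,B,D,E,G} → run E
t=5: ready={A,B,D,E,G} → run E
t=6: ready={A,B,D,E,G,H} → run H
t=7: ready={A,B,D,E,G,H} → run H
t=8: ready={A,B,D,E,G,H} → run H
t=9: ready={A,B,D,E,G,H} → run H
t=10: ready={A,B,D,E,G} → run E
t=11: ready={A,B,D,E,G} → run E
t=12: ready={A,B,D,E,G} → run E
t=13: ready={A,B,D,E,G} → run E
t=14: ready={A,B,D,G} → run B
t=15: ready={A,B,D,G} → run B
t=16: ready={A,B,D,G} → run B
t=17: ready={A,B,D,G} → run B
t=18: ready={A,D,G} → run G
t=19: ready={A,D,G} → run G
t=20: ready={A,D,G} → run G
t=21: ready={A,D,G} → run G
t=22: ready={A,D} → run A
t=23: ready={A,D} → run A
t=24: ready={A,D} → run A
t=25: ready={A,D} → run A
t=26: ready={A,D} → run A
t=27: ready={A,D} → run A
t=28: ready={A,D} → run A
t=29: ready={A,D} → run A
t=30: ready={D} → run D
t=31: ready={D} → run D
t=32: ready={D} → run D
t=33: ready={D} → run D
t=34: ready={D} → run D
t=35: ready={D} → run D
t=36: ready={D} → run D
t=37: ready={D} → run D
t=38: (idle)
t=39: (idle)
t=40: (idle)
t=41: (idle)
t=42: (idle)
t=43: (idle)

running at tick 31 = D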